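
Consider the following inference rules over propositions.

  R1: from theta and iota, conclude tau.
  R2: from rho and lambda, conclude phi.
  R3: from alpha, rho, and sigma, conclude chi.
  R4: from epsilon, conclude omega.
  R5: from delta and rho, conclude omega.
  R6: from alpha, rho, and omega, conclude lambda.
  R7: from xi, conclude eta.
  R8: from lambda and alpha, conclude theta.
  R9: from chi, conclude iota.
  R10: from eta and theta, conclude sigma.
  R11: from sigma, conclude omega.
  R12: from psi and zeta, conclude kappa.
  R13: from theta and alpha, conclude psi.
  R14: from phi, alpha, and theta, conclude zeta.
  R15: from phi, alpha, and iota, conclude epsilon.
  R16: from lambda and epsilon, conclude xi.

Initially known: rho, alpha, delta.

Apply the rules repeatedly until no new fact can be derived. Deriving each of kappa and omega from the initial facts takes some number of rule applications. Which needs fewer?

omega

omega: From delta and rho, R5 gives omega. [1 rule application]
kappa: From delta and rho, R5 gives omega. alpha, rho, and omega hold, so lambda follows (R6). From rho and lambda, R2 gives phi. From lambda and alpha, R8 gives theta. phi, alpha, and theta hold, so zeta follows (R14). theta and alpha hold, so psi follows (R13). psi and zeta hold, so kappa follows (R12). [7 rule applications]
omega needs fewer.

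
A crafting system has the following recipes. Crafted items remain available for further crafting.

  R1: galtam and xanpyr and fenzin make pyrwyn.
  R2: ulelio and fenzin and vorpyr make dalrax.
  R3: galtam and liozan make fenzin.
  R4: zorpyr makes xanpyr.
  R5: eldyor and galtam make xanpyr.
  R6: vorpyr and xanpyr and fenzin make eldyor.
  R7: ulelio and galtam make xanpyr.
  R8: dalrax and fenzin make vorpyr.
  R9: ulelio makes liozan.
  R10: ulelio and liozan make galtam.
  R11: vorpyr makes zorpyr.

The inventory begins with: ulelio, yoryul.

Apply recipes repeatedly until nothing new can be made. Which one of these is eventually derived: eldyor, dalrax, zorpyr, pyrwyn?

Using R9, ulelio makes liozan.
ulelio and liozan → galtam (R10).
Using R3, galtam and liozan make fenzin.
Using R7, ulelio and galtam make xanpyr.
Using R1, galtam, xanpyr, and fenzin make pyrwyn.
dalrax would need ulelio, fenzin, and vorpyr (R2), but vorpyr is never obtained. zorpyr would need vorpyr (R11), but vorpyr is never obtained. eldyor would need vorpyr, xanpyr, and fenzin (R6), but vorpyr is never obtained.

pyrwyn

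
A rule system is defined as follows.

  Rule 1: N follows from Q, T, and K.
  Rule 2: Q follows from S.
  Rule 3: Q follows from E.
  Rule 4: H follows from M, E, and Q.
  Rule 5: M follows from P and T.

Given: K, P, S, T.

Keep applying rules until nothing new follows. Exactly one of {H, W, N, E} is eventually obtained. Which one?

N

From S, Rule 2 gives Q.
From Q, T, and K, Rule 1 gives N.
H would need M, E, and Q (Rule 4), but E is never established. No rule produces E, and it is not given. No rule produces W, and it is not given.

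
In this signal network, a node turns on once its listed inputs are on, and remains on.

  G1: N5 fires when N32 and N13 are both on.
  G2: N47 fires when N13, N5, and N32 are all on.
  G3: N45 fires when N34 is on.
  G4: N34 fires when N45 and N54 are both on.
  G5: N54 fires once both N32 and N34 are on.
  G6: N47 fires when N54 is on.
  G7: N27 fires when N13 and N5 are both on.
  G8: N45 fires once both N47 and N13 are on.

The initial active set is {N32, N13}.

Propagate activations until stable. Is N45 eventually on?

G1: N32 and N13 on → N5 on.
N13, N5, and N32 are on, so N47 fires (G2).
G8: N47 and N13 on → N45 on.

Yes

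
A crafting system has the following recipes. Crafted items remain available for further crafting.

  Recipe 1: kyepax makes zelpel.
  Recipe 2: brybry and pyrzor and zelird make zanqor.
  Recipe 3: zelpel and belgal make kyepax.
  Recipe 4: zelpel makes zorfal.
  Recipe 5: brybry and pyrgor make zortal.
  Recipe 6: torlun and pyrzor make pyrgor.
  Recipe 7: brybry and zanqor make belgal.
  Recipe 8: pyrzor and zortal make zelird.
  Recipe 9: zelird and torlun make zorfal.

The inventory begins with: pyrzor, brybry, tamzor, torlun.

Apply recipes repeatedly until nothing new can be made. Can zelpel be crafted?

zelpel would need kyepax (Recipe 1), but kyepax is never obtained.

No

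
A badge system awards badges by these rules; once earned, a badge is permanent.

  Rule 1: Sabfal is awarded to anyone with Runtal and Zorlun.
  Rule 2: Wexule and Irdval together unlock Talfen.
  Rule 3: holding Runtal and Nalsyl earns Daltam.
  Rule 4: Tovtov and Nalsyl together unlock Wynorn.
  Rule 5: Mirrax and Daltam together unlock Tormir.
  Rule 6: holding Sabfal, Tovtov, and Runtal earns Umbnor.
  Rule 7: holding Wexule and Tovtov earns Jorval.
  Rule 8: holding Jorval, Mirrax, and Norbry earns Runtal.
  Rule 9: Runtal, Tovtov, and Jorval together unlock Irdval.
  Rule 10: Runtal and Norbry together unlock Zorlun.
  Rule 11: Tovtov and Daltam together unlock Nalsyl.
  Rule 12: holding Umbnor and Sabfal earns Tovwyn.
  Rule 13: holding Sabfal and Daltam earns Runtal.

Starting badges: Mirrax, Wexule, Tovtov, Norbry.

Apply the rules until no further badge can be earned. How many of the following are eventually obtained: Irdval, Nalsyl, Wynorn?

With Wexule and Tovtov, Jorval is earned (Rule 7).
With Jorval, Mirrax, and Norbry, Runtal is earned (Rule 8).
With Runtal, Tovtov, and Jorval, Irdval is earned (Rule 9).
Irdval: reached.
Nalsyl would need Tovtov and Daltam (Rule 11), but Daltam is never earned.
Wynorn would need Tovtov and Nalsyl (Rule 4), but Nalsyl is never earned.
Reached: Irdval — 1 of the 3.

1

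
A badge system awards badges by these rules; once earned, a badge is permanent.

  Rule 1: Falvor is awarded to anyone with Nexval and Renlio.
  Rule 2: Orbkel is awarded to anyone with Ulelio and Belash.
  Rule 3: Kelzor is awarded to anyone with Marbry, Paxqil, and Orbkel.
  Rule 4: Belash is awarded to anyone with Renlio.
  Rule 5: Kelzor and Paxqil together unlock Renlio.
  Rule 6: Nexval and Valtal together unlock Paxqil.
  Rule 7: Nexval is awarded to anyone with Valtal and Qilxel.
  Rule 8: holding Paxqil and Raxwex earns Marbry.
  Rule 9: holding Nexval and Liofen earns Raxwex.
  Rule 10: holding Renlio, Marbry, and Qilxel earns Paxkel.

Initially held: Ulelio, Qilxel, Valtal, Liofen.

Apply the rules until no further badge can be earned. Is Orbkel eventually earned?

Orbkel would need Ulelio and Belash (Rule 2), but Belash is never earned.

No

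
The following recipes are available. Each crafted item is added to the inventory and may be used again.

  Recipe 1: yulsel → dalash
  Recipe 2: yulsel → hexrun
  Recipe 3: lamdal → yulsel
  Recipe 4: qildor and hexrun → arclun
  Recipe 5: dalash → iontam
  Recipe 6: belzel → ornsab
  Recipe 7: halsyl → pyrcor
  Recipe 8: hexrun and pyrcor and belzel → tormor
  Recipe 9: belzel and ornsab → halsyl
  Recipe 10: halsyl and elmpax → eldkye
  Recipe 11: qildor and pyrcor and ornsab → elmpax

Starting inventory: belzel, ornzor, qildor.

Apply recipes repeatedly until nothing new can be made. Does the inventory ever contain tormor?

tormor would need hexrun, pyrcor, and belzel (Recipe 8), but hexrun is never obtained.

No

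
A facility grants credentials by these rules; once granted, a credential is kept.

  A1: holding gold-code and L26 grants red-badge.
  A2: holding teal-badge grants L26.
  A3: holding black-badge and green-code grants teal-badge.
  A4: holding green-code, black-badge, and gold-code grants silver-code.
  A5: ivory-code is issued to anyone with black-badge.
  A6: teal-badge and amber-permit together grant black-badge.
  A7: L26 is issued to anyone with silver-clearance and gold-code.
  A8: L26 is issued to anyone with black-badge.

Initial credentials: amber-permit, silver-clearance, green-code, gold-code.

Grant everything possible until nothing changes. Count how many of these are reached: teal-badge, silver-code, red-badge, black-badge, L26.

Holding silver-clearance and gold-code grants L26 (A7).
Holding gold-code and L26 grants red-badge (A1).
teal-badge would need black-badge and green-code (A3), but black-badge is never granted.
silver-code would need green-code, black-badge, and gold-code (A4), but black-badge is never granted.
red-badge: reached.
black-badge would need teal-badge and amber-permit (A6), but teal-badge is never granted.
L26: reached.
Reached: red-badge and L26 — 2 of the 5.

2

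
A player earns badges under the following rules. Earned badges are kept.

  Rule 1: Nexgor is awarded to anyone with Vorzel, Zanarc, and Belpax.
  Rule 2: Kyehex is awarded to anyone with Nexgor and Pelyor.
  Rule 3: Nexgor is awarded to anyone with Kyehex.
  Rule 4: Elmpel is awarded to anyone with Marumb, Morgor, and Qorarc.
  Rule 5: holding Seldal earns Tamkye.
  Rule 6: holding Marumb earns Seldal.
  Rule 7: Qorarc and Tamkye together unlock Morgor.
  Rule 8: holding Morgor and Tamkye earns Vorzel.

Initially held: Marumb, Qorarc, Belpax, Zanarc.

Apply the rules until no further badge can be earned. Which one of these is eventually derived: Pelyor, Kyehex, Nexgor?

Nexgor

With Marumb, Seldal is earned (Rule 6).
With Seldal, Tamkye is earned (Rule 5).
With Qorarc and Tamkye, Morgor is earned (Rule 7).
With Morgor and Tamkye, Vorzel is earned (Rule 8).
With Vorzel, Zanarc, and Belpax, Nexgor is earned (Rule 1).
No rule produces Pelyor, and it is not given. Kyehex would need Nexgor and Pelyor (Rule 2), but Pelyor is never earned.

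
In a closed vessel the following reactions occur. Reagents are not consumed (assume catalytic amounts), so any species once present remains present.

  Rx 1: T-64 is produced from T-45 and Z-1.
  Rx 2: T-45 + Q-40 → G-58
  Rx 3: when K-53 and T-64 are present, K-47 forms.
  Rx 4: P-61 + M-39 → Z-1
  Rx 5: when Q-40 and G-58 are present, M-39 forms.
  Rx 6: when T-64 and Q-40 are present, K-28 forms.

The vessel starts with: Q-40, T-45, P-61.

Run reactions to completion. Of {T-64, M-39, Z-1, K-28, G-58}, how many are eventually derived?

T-45 and Q-40 present → G-58 forms (Rx 2).
Q-40 and G-58 present → M-39 forms (Rx 5).
P-61 and M-39 present → Z-1 forms (Rx 4).
T-45 and Z-1 present → T-64 forms (Rx 1).
T-64 and Q-40 present → K-28 forms (Rx 6).
T-64: reached.
M-39: reached.
Z-1: reached.
K-28: reached.
G-58: reached.
All 5 are reached.

5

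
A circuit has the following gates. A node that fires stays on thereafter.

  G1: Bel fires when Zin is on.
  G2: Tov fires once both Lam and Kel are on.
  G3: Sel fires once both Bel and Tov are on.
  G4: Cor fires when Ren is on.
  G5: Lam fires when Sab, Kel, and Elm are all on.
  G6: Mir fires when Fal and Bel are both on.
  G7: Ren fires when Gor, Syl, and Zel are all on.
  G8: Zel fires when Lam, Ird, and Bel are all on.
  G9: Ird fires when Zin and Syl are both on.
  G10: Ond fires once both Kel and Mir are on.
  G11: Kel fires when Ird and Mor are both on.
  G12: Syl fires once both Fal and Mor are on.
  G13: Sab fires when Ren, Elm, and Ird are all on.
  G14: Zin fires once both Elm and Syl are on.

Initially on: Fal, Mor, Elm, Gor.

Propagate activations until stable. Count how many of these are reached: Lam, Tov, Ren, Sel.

0

Lam would need Sab, Kel, and Elm (G5), but Sab never turns on.
Tov would need Lam and Kel (G2), but Lam never turns on.
Ren would need Gor, Syl, and Zel (G7), but Zel never turns on.
Sel would need Bel and Tov (G3), but Tov never turns on.
None of the 4 are reached.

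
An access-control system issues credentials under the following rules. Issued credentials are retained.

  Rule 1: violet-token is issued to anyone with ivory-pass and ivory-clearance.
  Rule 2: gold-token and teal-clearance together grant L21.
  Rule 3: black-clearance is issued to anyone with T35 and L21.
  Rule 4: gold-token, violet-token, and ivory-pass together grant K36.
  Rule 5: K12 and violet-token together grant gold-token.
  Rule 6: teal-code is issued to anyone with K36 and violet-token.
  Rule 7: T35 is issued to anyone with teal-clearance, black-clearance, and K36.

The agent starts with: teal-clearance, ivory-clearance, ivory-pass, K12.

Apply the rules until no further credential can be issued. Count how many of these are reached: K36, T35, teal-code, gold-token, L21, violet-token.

5

Holding ivory-pass and ivory-clearance grants violet-token (Rule 1).
Holding K12 and violet-token grants gold-token (Rule 5).
Holding gold-token and teal-clearance grants L21 (Rule 2).
Holding gold-token, violet-token, and ivory-pass grants K36 (Rule 4).
Holding K36 and violet-token grants teal-code (Rule 6).
K36: reached.
T35 would need teal-clearance, black-clearance, and K36 (Rule 7), but black-clearance is never granted.
teal-code: reached.
gold-token: reached.
L21: reached.
violet-token: reached.
Reached: K36, teal-code, gold-token, L21, and violet-token — 5 of the 6.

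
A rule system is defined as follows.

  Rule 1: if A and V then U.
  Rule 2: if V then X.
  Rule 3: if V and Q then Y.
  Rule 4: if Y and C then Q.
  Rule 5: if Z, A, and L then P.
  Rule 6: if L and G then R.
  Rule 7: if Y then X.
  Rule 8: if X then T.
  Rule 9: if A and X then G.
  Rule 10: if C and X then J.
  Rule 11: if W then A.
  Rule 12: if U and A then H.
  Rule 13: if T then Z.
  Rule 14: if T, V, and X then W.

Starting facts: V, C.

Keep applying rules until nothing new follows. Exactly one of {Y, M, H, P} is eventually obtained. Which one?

H

From V, Rule 2 gives X.
From X, Rule 8 gives T.
From T, V, and X, Rule 14 gives W.
W holds, so A follows (Rule 11).
From A and V, Rule 1 gives U.
From U and A, Rule 12 gives H.
Y would need V and Q (Rule 3), but Q is never established. P would need Z, A, and L (Rule 5), but L is never established. No rule produces M, and it is not given.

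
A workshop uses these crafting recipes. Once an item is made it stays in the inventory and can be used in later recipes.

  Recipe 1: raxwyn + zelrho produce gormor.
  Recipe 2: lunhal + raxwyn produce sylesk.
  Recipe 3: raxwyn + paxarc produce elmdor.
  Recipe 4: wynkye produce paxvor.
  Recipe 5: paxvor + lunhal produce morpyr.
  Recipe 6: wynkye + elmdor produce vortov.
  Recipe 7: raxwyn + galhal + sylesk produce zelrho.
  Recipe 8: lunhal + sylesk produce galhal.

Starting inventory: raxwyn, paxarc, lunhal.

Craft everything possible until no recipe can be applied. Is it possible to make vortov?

No

vortov would need wynkye and elmdor (Recipe 6), but wynkye is never obtained.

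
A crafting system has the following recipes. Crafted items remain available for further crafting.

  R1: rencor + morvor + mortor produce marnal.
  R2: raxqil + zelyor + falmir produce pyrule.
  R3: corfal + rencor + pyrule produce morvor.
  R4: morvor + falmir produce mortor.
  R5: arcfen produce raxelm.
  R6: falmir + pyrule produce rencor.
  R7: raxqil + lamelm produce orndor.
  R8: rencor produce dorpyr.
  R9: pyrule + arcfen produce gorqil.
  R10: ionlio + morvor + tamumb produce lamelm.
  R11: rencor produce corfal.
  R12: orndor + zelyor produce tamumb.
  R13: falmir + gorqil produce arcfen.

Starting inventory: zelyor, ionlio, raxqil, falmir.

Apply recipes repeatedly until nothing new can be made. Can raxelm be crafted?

No

raxelm would need arcfen (R5), but arcfen is never obtained.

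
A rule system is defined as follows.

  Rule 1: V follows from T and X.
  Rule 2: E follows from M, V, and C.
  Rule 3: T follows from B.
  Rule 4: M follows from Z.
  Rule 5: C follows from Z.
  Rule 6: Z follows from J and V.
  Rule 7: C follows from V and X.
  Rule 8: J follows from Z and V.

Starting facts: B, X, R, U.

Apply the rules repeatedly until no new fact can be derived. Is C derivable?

B holds, so T follows (Rule 3).
From T and X, Rule 1 gives V.
V and X hold, so C follows (Rule 7).

Yes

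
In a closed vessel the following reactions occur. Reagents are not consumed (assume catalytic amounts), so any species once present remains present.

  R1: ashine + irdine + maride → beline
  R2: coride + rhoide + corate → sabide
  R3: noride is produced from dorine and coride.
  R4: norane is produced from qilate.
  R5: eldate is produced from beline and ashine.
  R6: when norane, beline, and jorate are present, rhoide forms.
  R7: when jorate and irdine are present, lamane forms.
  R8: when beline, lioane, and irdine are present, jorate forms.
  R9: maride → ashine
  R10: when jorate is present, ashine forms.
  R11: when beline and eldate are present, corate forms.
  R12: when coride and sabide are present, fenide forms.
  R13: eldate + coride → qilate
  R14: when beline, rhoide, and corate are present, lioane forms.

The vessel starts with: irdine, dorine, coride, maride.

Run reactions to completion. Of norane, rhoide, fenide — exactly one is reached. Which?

maride present → ashine forms (R9).
ashine, irdine, and maride present → beline forms (R1).
beline and ashine present → eldate forms (R5).
eldate and coride present → qilate forms (R13).
qilate present → norane forms (R4).
fenide would need coride and sabide (R12), but sabide never forms. rhoide would need norane, beline, and jorate (R6), but jorate never forms.

norane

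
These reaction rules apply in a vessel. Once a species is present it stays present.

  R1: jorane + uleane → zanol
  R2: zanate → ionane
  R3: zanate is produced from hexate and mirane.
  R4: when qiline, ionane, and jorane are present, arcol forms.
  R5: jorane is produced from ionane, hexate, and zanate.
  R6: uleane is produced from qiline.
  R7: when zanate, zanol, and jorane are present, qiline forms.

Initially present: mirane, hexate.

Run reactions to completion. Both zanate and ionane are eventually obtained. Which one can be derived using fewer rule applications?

zanate: hexate and mirane present → zanate forms (R3). [1 rule application]
ionane: hexate and mirane present → zanate forms (R3). zanate present → ionane forms (R2). [2 rule applications]
zanate needs fewer.

zanate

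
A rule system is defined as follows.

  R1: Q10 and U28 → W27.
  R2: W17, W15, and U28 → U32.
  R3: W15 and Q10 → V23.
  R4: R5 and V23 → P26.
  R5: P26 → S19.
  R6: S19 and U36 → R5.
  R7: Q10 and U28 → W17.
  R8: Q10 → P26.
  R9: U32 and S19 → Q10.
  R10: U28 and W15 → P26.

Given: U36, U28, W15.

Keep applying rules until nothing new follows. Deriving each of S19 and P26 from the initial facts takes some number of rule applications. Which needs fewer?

P26

P26: From U28 and W15, R10 gives P26. [1 rule application]
S19: U28 and W15 hold, so P26 follows (R10). From P26, R5 gives S19. [2 rule applications]
P26 needs fewer.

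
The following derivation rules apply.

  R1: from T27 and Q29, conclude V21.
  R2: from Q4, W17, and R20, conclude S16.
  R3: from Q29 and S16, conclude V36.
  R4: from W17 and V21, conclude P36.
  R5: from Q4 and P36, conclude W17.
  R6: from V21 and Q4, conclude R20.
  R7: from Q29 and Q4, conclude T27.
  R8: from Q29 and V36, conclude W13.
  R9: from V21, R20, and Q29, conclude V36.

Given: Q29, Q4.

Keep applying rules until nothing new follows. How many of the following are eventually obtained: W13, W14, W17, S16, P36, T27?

Q29 and Q4 hold, so T27 follows (R7).
T27 and Q29 hold, so V21 follows (R1).
From V21 and Q4, R6 gives R20.
From V21, R20, and Q29, R9 gives V36.
From Q29 and V36, R8 gives W13.
W13: reached.
No rule produces W14, and it is not given.
W17 would need Q4 and P36 (R5), but P36 is never established.
S16 would need Q4, W17, and R20 (R2), but W17 is never established.
P36 would need W17 and V21 (R4), but W17 is never established.
T27: reached.
Reached: W13 and T27 — 2 of the 6.

2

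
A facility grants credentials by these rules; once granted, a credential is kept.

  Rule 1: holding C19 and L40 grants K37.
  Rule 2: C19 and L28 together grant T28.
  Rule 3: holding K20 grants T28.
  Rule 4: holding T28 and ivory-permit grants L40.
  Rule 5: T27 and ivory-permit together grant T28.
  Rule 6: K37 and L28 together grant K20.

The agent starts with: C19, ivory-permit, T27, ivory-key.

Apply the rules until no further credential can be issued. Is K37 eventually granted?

Holding T27 and ivory-permit grants T28 (Rule 5).
Holding T28 and ivory-permit grants L40 (Rule 4).
Holding C19 and L40 grants K37 (Rule 1).

Yes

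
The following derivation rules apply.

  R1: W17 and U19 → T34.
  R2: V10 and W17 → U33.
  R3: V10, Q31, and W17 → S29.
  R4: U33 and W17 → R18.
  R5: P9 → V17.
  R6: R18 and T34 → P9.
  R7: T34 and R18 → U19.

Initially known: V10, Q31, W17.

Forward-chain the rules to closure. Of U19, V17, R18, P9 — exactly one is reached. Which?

From V10 and W17, R2 gives U33.
U33 and W17 hold, so R18 follows (R4).
P9 would need R18 and T34 (R6), but T34 is never established. V17 would need P9 (R5), but P9 is never established. U19 would need T34 and R18 (R7), but T34 is never established.

R18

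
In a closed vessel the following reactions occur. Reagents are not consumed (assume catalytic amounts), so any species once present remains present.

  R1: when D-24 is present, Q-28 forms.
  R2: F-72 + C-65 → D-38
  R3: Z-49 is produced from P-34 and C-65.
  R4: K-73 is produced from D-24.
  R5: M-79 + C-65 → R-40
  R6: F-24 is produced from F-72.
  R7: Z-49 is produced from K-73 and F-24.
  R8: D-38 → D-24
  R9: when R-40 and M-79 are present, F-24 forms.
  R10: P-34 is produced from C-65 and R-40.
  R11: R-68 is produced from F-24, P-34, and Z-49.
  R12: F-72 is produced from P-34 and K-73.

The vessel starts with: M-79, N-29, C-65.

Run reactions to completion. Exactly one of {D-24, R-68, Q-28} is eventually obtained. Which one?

M-79 and C-65 present → R-40 forms (R5).
C-65 and R-40 present → P-34 forms (R10).
R-40 and M-79 present → F-24 forms (R9).
P-34 and C-65 present → Z-49 forms (R3).
F-24, P-34, and Z-49 present → R-68 forms (R11).
D-24 would need D-38 (R8), but D-38 never forms. Q-28 would need D-24 (R1), but D-24 never forms.

R-68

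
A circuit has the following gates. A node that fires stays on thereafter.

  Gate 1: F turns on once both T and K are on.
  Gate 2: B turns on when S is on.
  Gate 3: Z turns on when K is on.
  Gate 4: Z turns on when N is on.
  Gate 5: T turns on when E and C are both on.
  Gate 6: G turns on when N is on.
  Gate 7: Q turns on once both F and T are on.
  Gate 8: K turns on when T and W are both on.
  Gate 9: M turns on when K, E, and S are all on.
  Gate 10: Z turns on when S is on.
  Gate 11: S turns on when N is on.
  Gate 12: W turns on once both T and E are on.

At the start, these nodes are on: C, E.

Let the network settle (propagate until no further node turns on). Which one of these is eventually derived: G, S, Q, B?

E and C are on, so T turns on (Gate 5).
Gate 12: T and E on → W on.
Gate 8: T and W on → K on.
T and K are on, so F turns on (Gate 1).
F and T are on, so Q turns on (Gate 7).
B would need S (Gate 2), but S never turns on. S would need N (Gate 11), but N never turns on. G would need N (Gate 6), but N never turns on.

Q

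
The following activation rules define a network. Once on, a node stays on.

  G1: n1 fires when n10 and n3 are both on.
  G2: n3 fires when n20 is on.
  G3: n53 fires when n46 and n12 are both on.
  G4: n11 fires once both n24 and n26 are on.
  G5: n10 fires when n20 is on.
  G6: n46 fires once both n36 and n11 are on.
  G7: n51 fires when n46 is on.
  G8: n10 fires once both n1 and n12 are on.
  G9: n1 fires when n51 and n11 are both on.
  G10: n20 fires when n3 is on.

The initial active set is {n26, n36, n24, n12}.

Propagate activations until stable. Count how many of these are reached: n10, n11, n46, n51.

n24 and n26 are on, so n11 fires (G4).
n36 and n11 are on, so n46 fires (G6).
G7: n46 on → n51 on.
n51 and n11 are on, so n1 fires (G9).
n1 and n12 are on, so n10 fires (G8).
n10: reached.
n11: reached.
n46: reached.
n51: reached.
All 4 are reached.

4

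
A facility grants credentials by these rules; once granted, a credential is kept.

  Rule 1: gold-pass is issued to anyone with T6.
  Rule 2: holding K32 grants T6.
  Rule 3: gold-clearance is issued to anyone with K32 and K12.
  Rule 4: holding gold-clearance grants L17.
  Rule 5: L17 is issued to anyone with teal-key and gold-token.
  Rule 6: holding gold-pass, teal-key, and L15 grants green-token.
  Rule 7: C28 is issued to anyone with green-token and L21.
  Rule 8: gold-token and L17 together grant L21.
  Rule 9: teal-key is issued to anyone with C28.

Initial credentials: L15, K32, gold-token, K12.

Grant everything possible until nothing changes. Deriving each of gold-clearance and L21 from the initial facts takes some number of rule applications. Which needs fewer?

gold-clearance

gold-clearance: Holding K32 and K12 grants gold-clearance (Rule 3). [1 rule application]
L21: Holding K32 and K12 grants gold-clearance (Rule 3). Holding gold-clearance grants L17 (Rule 4). Holding gold-token and L17 grants L21 (Rule 8). [3 rule applications]
gold-clearance needs fewer.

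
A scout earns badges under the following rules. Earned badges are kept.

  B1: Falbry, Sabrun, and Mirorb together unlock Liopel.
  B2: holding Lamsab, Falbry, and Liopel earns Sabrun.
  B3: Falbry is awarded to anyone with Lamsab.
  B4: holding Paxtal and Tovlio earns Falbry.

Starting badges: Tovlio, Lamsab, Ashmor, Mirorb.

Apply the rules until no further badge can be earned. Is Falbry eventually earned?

With Lamsab, Falbry is earned (B3).

Yes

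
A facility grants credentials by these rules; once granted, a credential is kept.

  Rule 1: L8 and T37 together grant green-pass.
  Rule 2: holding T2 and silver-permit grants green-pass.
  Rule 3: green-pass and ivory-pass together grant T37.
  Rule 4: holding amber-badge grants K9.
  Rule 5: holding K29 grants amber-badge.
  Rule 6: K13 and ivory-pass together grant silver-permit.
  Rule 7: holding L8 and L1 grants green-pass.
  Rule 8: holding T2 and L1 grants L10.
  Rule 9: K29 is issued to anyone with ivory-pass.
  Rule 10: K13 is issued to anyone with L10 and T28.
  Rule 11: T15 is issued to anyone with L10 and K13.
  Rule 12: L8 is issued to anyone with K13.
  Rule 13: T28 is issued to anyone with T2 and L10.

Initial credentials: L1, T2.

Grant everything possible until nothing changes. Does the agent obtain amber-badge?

amber-badge would need K29 (Rule 5), but K29 is never granted.

No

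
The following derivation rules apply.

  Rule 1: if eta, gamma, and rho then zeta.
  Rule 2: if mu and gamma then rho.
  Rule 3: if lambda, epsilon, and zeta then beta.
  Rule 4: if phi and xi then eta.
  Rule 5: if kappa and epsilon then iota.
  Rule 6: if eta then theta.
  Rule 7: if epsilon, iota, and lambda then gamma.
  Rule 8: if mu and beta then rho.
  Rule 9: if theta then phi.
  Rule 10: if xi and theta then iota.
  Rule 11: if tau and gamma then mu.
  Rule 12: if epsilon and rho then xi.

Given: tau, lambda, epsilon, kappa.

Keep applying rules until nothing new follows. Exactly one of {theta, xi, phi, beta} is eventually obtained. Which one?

From kappa and epsilon, Rule 5 gives iota.
From epsilon, iota, and lambda, Rule 7 gives gamma.
From tau and gamma, Rule 11 gives mu.
From mu and gamma, Rule 2 gives rho.
epsilon and rho hold, so xi follows (Rule 12).
theta would need eta (Rule 6), but eta is never established. phi would need theta (Rule 9), but theta is never established. beta would need lambda, epsilon, and zeta (Rule 3), but zeta is never established.

xi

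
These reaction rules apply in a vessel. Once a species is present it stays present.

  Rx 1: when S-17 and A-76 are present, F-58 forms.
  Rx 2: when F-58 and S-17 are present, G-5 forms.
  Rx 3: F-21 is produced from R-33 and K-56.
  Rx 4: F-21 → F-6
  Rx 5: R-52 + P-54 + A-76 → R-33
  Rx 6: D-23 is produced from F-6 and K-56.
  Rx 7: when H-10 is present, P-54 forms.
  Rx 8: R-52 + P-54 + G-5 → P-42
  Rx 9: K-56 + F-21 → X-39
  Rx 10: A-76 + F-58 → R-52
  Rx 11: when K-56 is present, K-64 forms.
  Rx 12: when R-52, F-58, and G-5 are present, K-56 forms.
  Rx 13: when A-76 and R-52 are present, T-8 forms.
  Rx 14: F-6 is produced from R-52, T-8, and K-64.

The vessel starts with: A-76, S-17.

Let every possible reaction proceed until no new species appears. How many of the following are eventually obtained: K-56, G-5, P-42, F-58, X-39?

S-17 and A-76 present → F-58 forms (Rx 1).
F-58 and S-17 present → G-5 forms (Rx 2).
A-76 and F-58 present → R-52 forms (Rx 10).
R-52, F-58, and G-5 present → K-56 forms (Rx 12).
K-56: reached.
G-5: reached.
P-42 would need R-52, P-54, and G-5 (Rx 8), but P-54 never forms.
F-58: reached.
X-39 would need K-56 and F-21 (Rx 9), but F-21 never forms.
Reached: K-56, G-5, and F-58 — 3 of the 5.

3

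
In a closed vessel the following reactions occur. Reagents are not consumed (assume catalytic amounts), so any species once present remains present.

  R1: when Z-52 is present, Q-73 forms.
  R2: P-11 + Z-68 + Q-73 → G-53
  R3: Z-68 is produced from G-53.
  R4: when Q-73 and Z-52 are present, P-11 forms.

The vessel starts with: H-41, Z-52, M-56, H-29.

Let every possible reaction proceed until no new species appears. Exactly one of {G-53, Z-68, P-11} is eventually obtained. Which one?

Z-52 present → Q-73 forms (R1).
Q-73 and Z-52 present → P-11 forms (R4).
G-53 would need P-11, Z-68, and Q-73 (R2), but Z-68 never forms. Z-68 would need G-53 (R3), but G-53 never forms.

P-11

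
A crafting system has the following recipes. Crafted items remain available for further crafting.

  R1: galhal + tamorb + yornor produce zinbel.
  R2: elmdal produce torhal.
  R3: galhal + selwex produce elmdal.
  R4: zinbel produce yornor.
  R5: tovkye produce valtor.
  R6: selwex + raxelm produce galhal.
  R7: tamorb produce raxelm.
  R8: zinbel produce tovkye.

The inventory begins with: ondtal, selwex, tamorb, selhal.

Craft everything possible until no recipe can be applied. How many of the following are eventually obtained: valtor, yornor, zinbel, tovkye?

0

valtor would need tovkye (R5), but tovkye is never obtained.
yornor would need zinbel (R4), but zinbel is never obtained.
zinbel would need galhal, tamorb, and yornor (R1), but yornor is never obtained.
tovkye would need zinbel (R8), but zinbel is never obtained.
None of the 4 are reached.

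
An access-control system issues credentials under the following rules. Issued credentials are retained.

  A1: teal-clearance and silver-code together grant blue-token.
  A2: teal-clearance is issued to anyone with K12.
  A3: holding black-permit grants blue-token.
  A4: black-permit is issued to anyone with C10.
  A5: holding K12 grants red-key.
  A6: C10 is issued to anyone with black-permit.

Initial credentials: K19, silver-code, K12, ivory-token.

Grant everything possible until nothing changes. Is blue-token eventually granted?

Holding K12 grants teal-clearance (A2).
Holding teal-clearance and silver-code grants blue-token (A1).

Yes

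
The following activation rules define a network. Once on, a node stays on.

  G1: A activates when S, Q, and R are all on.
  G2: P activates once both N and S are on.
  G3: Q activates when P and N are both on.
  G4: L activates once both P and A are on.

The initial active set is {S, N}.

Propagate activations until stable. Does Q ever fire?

Yes

N and S are on, so P activates (G2).
G3: P and N on → Q on.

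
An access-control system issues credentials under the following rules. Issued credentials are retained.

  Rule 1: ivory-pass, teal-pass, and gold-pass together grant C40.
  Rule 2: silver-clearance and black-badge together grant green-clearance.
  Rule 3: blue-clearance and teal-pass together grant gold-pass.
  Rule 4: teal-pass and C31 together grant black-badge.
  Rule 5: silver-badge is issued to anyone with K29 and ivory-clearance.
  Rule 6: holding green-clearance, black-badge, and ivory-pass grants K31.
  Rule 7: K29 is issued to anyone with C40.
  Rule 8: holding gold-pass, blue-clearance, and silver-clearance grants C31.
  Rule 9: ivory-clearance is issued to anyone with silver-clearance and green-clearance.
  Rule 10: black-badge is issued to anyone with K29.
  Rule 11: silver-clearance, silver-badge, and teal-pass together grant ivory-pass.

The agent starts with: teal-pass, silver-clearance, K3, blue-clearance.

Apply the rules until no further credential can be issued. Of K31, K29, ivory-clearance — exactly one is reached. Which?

ivory-clearance

Holding blue-clearance and teal-pass grants gold-pass (Rule 3).
Holding gold-pass, blue-clearance, and silver-clearance grants C31 (Rule 8).
Holding teal-pass and C31 grants black-badge (Rule 4).
Holding silver-clearance and black-badge grants green-clearance (Rule 2).
Holding silver-clearance and green-clearance grants ivory-clearance (Rule 9).
K29 would need C40 (Rule 7), but C40 is never granted. K31 would need green-clearance, black-badge, and ivory-pass (Rule 6), but ivory-pass is never granted.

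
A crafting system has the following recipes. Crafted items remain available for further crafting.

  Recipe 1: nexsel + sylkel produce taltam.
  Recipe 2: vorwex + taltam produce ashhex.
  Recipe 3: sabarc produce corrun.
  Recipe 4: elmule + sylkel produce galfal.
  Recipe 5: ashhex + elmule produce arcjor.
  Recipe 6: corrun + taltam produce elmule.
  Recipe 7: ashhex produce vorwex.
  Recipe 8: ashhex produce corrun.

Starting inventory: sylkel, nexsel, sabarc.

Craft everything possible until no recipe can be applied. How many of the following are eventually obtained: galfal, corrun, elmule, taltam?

4

nexsel + sylkel → taltam (Recipe 1).
sabarc → corrun (Recipe 3).
corrun + taltam → elmule (Recipe 6).
elmule + sylkel → galfal (Recipe 4).
galfal: reached.
corrun: reached.
elmule: reached.
taltam: reached.
All 4 are reached.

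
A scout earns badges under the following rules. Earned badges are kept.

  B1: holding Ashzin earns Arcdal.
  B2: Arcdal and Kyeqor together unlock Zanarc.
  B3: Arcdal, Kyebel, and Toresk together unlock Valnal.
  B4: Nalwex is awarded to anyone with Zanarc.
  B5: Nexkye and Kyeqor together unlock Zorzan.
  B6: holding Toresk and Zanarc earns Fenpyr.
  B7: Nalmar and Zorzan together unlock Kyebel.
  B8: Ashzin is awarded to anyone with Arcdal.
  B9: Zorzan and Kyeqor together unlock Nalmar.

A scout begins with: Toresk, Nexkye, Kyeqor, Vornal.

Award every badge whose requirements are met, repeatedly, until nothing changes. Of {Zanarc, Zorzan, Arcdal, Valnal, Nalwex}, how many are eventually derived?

1

With Nexkye and Kyeqor, Zorzan is earned (B5).
Zanarc would need Arcdal and Kyeqor (B2), but Arcdal is never earned.
Zorzan: reached.
Arcdal would need Ashzin (B1), but Ashzin is never earned.
Valnal would need Arcdal, Kyebel, and Toresk (B3), but Arcdal is never earned.
Nalwex would need Zanarc (B4), but Zanarc is never earned.
Reached: Zorzan — 1 of the 5.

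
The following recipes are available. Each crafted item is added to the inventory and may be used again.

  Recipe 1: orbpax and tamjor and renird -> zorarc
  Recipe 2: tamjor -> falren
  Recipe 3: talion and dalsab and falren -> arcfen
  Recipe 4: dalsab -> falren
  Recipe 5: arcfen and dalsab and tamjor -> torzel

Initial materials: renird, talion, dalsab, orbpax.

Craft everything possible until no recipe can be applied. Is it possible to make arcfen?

dalsab -> falren (Recipe 4).
Using Recipe 3, talion, dalsab, and falren make arcfen.

Yes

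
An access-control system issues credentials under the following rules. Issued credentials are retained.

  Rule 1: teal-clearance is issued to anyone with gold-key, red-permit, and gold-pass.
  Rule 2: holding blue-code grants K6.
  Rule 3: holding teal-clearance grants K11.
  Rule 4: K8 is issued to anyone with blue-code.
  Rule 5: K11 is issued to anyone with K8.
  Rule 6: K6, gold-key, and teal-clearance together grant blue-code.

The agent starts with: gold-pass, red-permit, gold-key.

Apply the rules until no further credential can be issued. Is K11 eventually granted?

Yes

Holding gold-key, red-permit, and gold-pass grants teal-clearance (Rule 1).
Holding teal-clearance grants K11 (Rule 3).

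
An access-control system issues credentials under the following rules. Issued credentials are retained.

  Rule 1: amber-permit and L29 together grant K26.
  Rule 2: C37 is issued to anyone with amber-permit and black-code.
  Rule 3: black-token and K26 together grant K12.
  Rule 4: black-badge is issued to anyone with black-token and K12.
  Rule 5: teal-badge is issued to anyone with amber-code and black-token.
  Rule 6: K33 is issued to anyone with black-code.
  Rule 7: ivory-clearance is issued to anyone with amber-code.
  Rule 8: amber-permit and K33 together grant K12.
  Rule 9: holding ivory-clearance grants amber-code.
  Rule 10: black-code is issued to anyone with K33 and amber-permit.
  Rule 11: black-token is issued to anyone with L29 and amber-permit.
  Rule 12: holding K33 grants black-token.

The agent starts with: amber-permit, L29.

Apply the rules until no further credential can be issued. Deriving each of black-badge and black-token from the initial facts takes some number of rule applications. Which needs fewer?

black-token

black-token: Holding L29 and amber-permit grants black-token (Rule 11). [1 rule application]
black-badge: Holding amber-permit and L29 grants K26 (Rule 1). Holding L29 and amber-permit grants black-token (Rule 11). Holding black-token and K26 grants K12 (Rule 3). Holding black-token and K12 grants black-badge (Rule 4). [4 rule applications]
black-token needs fewer.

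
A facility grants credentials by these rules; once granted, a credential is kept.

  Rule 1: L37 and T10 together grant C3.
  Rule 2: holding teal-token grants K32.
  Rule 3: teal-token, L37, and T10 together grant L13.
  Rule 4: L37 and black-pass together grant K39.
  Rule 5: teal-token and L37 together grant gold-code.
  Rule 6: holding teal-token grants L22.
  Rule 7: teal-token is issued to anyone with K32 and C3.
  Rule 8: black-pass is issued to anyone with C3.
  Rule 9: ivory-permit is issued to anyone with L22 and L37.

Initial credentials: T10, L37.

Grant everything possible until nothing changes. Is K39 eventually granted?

Yes

Holding L37 and T10 grants C3 (Rule 1).
Holding C3 grants black-pass (Rule 8).
Holding L37 and black-pass grants K39 (Rule 4).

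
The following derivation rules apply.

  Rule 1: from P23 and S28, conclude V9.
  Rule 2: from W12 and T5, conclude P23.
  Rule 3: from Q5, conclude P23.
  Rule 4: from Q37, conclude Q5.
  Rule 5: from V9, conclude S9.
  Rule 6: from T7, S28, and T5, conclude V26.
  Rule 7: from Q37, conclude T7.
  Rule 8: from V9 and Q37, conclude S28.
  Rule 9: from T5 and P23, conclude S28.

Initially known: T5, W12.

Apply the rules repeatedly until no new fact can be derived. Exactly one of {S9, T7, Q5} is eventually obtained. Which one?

From W12 and T5, Rule 2 gives P23.
From T5 and P23, Rule 9 gives S28.
From P23 and S28, Rule 1 gives V9.
From V9, Rule 5 gives S9.
Q5 would need Q37 (Rule 4), but Q37 is never established. T7 would need Q37 (Rule 7), but Q37 is never established.

S9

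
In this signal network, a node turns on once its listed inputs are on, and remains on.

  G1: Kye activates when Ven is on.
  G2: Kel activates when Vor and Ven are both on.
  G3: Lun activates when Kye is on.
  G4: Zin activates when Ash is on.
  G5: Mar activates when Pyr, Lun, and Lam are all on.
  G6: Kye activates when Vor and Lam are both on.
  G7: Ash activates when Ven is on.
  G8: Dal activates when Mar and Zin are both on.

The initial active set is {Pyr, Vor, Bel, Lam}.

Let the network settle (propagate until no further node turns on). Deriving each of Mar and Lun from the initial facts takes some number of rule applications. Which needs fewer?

Lun

Lun: G6: Vor and Lam on → Kye on. G3: Kye on → Lun on. [2 rule applications]
Mar: Vor and Lam are on, so Kye activates (G6). G3: Kye on → Lun on. G5: Pyr, Lun, and Lam on → Mar on. [3 rule applications]
Lun needs fewer.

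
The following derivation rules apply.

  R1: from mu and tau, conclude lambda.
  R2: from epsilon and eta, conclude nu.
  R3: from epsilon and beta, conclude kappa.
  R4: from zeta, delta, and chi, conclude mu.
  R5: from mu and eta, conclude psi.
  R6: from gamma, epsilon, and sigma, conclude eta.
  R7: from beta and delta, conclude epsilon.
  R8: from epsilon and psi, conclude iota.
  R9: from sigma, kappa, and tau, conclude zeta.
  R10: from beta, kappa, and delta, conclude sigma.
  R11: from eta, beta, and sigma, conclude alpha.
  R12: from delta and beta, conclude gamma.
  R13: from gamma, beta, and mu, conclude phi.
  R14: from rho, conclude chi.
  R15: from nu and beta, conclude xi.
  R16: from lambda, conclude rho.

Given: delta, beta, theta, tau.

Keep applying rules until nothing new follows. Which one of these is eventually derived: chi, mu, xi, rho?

xi

From delta and beta, R12 gives gamma.
beta and delta hold, so epsilon follows (R7).
From epsilon and beta, R3 gives kappa.
beta, kappa, and delta hold, so sigma follows (R10).
From gamma, epsilon, and sigma, R6 gives eta.
epsilon and eta hold, so nu follows (R2).
From nu and beta, R15 gives xi.
mu would need zeta, delta, and chi (R4), but chi is never established. rho would need lambda (R16), but lambda is never established. chi would need rho (R14), but rho is never established.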